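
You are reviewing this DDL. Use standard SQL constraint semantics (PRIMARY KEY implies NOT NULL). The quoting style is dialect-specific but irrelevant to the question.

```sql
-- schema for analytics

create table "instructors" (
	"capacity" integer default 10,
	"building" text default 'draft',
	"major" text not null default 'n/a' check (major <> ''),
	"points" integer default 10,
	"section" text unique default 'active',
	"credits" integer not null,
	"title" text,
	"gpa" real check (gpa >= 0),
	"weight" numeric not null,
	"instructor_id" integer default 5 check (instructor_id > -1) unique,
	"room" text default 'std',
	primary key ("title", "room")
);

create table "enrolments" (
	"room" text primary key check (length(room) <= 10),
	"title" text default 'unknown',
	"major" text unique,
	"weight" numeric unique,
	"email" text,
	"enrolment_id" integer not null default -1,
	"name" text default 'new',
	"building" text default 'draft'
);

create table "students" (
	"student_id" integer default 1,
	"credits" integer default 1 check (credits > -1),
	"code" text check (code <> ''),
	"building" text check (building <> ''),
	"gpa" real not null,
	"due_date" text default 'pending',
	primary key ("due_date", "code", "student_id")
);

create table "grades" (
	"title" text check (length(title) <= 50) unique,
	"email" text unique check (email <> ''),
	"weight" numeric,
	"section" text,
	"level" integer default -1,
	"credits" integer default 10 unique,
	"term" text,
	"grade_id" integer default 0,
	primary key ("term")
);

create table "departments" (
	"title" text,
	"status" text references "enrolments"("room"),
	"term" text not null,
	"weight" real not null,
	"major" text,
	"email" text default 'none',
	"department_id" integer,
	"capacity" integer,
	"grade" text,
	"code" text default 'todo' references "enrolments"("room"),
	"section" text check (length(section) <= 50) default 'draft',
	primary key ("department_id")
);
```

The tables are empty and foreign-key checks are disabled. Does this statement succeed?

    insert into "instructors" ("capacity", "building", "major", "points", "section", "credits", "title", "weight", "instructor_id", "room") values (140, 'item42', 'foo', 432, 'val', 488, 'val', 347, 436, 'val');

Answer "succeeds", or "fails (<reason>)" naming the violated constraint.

NOT NULL columns: credits is supplied; major is supplied; room is supplied; title is supplied; weight is supplied.
CHECK constraints: 'foo' satisfies (major <> ''); 436 satisfies (instructor_id > -1).
No constraint is violated.

succeeds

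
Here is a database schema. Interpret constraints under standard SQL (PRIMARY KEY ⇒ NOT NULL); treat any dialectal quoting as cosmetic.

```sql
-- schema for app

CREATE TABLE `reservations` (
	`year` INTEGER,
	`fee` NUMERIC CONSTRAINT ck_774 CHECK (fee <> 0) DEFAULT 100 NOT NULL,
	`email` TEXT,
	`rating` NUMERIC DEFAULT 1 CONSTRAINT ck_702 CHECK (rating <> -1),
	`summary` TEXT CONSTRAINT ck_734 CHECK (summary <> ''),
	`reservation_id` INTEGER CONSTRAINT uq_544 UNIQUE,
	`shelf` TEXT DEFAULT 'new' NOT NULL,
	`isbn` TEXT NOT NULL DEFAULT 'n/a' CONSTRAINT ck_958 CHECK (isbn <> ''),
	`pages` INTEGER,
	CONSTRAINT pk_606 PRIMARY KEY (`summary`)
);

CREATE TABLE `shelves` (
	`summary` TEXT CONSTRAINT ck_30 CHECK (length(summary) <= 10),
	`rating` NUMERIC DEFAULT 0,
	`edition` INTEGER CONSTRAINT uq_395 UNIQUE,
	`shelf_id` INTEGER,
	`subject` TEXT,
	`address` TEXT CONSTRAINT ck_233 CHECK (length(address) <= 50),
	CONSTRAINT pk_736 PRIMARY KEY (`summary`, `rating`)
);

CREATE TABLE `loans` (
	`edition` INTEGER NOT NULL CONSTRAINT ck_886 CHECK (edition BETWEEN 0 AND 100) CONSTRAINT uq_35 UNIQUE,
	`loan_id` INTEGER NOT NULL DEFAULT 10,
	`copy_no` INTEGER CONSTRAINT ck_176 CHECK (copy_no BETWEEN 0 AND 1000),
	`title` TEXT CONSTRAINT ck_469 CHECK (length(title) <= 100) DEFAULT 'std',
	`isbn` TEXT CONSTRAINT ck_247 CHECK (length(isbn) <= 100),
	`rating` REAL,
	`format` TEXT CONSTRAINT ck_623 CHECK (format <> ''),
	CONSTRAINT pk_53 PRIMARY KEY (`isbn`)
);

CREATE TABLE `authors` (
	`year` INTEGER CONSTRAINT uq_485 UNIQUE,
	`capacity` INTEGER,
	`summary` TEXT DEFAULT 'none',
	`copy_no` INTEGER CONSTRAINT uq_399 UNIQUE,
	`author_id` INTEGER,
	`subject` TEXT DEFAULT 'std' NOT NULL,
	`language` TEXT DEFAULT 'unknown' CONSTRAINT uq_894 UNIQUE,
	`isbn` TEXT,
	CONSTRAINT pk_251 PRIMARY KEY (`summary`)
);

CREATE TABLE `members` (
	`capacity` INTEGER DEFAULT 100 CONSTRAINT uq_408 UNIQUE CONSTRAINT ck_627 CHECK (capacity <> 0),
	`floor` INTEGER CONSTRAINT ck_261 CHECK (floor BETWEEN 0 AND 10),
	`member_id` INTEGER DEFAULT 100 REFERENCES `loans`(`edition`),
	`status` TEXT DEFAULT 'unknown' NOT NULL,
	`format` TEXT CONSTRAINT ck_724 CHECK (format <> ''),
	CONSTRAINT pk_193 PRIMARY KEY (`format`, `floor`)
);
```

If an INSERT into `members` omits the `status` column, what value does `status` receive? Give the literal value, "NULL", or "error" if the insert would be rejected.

status has an explicit DEFAULT 'unknown'.
When the column is omitted from an INSERT, that default is used.

'unknown'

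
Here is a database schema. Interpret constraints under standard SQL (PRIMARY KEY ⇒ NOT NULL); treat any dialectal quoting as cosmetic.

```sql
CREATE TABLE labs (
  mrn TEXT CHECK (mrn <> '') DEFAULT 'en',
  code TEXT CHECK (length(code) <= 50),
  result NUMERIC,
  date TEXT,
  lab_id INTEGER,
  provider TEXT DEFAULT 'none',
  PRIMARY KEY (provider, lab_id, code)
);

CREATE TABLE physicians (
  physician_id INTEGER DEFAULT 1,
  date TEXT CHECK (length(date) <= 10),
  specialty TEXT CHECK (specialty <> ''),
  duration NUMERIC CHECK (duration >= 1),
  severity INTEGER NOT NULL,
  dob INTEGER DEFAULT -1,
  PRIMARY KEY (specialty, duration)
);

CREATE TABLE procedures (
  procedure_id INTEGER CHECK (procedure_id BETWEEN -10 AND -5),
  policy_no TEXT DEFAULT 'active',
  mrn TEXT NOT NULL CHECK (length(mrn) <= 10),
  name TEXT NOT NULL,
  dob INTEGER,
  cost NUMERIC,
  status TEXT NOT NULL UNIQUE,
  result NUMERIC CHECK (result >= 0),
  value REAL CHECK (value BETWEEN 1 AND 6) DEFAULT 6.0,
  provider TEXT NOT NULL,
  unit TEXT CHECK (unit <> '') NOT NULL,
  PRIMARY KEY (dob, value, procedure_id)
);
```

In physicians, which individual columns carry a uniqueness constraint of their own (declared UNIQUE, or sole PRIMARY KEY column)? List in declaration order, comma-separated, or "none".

none

- physician_id: no UNIQUE or single-column PK constraint.
- date: no UNIQUE or single-column PK constraint.
- specialty: part of a composite PRIMARY KEY — only the tuple is unique, not this column on its own.
- duration: part of a composite PRIMARY KEY — only the tuple is unique, not this column on its own.
- severity: no UNIQUE or single-column PK constraint.
- dob: no UNIQUE or single-column PK constraint.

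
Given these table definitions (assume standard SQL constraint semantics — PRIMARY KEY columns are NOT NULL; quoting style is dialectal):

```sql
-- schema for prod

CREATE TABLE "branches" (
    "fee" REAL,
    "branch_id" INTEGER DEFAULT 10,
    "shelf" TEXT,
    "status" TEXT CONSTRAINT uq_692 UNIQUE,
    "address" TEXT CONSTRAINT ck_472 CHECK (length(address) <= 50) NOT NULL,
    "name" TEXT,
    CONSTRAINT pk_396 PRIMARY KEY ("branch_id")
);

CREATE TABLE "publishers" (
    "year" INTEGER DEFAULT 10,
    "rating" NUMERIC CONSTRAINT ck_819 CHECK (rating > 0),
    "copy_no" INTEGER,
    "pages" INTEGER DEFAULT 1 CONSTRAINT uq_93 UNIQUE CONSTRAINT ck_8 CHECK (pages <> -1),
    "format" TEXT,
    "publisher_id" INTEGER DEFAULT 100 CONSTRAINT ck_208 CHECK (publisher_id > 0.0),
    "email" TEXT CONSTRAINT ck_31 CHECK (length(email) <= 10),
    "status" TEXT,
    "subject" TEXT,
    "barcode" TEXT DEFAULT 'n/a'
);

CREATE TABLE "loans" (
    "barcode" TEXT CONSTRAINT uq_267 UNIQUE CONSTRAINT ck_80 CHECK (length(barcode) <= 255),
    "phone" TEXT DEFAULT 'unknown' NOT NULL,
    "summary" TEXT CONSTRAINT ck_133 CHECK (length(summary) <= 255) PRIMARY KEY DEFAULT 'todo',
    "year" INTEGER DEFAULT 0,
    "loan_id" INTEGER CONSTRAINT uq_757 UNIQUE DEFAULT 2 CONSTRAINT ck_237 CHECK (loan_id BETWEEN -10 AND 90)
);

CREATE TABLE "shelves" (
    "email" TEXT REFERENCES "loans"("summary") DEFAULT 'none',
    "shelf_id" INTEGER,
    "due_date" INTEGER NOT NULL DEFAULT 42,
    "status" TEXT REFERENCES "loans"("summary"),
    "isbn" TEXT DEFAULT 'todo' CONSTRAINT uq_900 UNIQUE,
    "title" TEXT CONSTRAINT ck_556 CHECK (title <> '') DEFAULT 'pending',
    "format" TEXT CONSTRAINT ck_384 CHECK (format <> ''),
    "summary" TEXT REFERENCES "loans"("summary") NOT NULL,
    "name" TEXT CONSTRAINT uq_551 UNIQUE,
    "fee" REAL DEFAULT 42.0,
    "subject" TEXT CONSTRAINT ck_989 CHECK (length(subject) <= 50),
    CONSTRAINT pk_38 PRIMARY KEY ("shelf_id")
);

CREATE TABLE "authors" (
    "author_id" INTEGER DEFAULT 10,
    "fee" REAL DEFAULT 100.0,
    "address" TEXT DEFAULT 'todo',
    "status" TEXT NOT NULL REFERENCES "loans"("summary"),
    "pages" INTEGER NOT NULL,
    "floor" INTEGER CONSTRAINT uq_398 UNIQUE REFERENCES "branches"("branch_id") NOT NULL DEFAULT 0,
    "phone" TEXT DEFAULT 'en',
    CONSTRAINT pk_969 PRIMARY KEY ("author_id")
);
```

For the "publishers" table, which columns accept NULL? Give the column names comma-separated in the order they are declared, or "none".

year, rating, copy_no, pages, format, publisher_id, email, status, subject, barcode

- year: DEFAULT only fills an omitted column; an explicit NULL is still allowed → nullable.
- rating: CHECK does not forbid NULL (a CHECK constraint passes when its expression is NULL) → nullable.
- copy_no: no NOT NULL constraint applies → nullable.
- pages: CHECK does not forbid NULL (a CHECK constraint passes when its expression is NULL) → nullable.
- format: no NOT NULL constraint applies → nullable.
- publisher_id: CHECK does not forbid NULL (a CHECK constraint passes when its expression is NULL) → nullable.
- email: CHECK does not forbid NULL (a CHECK constraint passes when its expression is NULL) → nullable.
- status: no NOT NULL constraint applies → nullable.
- subject: no NOT NULL constraint applies → nullable.
- barcode: DEFAULT only fills an omitted column; an explicit NULL is still allowed → nullable.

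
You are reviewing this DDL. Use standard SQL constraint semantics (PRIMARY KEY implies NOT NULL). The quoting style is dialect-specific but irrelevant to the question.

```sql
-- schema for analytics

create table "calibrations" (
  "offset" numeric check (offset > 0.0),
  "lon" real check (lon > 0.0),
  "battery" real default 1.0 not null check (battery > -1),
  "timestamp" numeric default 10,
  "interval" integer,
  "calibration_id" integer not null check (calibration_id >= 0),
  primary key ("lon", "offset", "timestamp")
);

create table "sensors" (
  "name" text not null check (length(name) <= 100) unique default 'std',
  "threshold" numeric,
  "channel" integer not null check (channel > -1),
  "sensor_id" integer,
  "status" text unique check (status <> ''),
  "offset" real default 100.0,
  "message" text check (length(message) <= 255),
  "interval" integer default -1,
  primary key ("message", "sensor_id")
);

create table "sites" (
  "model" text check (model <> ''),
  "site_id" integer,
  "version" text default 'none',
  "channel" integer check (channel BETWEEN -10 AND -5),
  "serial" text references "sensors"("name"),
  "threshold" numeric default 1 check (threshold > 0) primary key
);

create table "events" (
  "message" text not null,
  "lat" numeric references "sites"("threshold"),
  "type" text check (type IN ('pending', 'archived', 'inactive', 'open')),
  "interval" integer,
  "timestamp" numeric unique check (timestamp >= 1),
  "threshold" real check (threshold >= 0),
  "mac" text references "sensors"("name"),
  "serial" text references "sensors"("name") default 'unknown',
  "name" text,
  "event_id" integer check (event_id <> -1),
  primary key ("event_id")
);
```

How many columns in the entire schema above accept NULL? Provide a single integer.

18

calibrations: 1 nullable (interval — PK (lon, offset, timestamp) and explicit NOT NULL columns excluded).
sensors: 4 nullable (threshold, status, offset, interval — PK (message, sensor_id) and explicit NOT NULL columns excluded).
sites: 5 nullable (model, site_id, version, channel, serial — PK (threshold) and explicit NOT NULL columns excluded).
events: 8 nullable (lat, type, interval, timestamp, threshold, mac, serial, name — PK (event_id) and explicit NOT NULL columns excluded).
Total: 1 + 4 + 5 + 8 = 18.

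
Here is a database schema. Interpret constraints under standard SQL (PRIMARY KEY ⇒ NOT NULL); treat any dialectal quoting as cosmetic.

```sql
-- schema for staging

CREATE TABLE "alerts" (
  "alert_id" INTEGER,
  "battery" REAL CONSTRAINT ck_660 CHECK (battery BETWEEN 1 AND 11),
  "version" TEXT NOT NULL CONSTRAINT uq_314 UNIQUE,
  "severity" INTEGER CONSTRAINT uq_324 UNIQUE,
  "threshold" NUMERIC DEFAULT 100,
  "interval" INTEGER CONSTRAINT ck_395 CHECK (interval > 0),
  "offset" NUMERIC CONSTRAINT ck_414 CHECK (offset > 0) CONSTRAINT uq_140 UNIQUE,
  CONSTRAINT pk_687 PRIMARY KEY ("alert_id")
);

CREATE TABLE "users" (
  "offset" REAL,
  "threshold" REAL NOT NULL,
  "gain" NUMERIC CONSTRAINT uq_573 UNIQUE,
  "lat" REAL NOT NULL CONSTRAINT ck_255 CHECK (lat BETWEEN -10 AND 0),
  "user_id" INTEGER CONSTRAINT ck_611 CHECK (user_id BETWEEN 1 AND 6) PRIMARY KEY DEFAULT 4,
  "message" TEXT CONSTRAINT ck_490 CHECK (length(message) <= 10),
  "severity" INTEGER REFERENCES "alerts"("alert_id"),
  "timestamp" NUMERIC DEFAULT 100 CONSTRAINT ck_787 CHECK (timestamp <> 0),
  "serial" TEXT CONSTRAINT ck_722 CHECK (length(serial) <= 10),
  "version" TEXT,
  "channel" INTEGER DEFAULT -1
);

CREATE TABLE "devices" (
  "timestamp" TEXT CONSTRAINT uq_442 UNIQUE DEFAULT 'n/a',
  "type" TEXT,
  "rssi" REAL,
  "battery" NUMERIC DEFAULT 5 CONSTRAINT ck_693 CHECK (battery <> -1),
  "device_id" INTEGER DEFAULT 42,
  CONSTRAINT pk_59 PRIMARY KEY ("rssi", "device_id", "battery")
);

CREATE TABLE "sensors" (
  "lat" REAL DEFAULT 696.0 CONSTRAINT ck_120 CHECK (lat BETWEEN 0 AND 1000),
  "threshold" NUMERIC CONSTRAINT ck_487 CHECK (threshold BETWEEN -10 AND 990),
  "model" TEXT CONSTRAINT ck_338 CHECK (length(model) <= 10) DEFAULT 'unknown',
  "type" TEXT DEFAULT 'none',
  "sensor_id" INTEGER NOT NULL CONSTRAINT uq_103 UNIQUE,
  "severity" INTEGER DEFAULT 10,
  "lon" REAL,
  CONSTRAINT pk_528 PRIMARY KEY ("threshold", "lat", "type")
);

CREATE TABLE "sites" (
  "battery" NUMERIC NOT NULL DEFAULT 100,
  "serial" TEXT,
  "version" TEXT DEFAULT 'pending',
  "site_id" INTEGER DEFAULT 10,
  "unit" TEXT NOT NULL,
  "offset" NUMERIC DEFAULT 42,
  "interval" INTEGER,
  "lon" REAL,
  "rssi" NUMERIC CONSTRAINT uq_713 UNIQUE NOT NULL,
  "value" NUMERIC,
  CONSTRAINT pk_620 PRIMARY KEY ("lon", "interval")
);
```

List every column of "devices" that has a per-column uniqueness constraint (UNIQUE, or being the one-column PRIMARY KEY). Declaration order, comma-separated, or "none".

timestamp

- timestamp: declared UNIQUE → unique.
- type: no UNIQUE or single-column PK constraint.
- rssi: part of a composite PRIMARY KEY — only the tuple is unique, not this column on its own.
- battery: part of a composite PRIMARY KEY — only the tuple is unique, not this column on its own.
- device_id: part of a composite PRIMARY KEY — only the tuple is unique, not this column on its own.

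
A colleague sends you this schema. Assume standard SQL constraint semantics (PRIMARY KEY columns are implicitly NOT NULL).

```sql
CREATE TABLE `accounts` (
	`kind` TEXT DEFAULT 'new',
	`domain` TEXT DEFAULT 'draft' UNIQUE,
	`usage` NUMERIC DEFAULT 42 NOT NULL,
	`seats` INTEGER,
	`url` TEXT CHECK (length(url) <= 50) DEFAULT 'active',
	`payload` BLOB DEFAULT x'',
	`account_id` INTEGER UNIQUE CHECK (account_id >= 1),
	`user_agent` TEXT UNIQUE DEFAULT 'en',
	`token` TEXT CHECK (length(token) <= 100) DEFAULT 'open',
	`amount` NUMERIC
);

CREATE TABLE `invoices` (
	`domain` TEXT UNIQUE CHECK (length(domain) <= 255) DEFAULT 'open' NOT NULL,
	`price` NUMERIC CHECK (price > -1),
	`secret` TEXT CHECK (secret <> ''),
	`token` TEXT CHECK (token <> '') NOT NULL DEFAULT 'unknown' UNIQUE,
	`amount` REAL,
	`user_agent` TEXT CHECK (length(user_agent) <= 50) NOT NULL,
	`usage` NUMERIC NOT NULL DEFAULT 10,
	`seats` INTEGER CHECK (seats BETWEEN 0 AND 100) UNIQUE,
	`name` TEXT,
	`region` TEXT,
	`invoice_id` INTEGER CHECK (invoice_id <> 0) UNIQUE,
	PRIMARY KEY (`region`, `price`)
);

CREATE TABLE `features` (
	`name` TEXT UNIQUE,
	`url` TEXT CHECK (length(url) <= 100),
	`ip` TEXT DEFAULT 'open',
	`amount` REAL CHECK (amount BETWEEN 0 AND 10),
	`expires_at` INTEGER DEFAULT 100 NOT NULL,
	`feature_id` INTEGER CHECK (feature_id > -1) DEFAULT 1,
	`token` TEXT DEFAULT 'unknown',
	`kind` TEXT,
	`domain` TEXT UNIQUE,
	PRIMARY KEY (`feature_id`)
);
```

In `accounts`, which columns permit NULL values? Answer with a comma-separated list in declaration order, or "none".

- kind: DEFAULT only fills an omitted column; an explicit NULL is still allowed → nullable.
- domain: UNIQUE does not imply NOT NULL → nullable.
- usage: declared NOT NULL → not nullable.
- seats: no NOT NULL constraint applies → nullable.
- url: CHECK does not forbid NULL (a CHECK constraint passes when its expression is NULL) → nullable.
- payload: DEFAULT only fills an omitted column; an explicit NULL is still allowed → nullable.
- account_id: CHECK does not forbid NULL (a CHECK constraint passes when its expression is NULL) → nullable.
- user_agent: UNIQUE does not imply NOT NULL → nullable.
- token: CHECK does not forbid NULL (a CHECK constraint passes when its expression is NULL) → nullable.
- amount: no NOT NULL constraint applies → nullable.

kind, domain, seats, url, payload, account_id, user_agent, token, amount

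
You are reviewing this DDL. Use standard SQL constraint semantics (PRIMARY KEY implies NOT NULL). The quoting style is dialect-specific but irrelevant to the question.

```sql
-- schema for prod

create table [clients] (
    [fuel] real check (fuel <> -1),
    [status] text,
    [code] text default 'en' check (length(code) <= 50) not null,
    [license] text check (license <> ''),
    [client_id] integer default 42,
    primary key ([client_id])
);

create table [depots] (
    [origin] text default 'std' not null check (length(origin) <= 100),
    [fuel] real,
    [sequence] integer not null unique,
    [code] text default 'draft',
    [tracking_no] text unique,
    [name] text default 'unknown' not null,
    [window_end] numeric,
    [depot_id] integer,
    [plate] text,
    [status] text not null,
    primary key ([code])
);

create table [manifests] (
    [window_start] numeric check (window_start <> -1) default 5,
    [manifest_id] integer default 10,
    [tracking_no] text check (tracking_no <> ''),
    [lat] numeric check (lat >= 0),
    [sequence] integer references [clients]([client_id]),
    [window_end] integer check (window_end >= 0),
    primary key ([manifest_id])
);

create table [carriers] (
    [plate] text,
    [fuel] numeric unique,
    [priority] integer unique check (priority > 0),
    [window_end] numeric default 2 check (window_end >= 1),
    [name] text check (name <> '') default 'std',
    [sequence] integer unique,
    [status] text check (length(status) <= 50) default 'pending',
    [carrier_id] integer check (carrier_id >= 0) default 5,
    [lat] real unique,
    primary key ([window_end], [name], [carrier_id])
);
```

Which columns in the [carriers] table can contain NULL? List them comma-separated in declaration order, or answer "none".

- plate: no NOT NULL constraint applies → nullable.
- fuel: UNIQUE does not imply NOT NULL → nullable.
- priority: CHECK does not forbid NULL (a CHECK constraint passes when its expression is NULL) → nullable.
- window_end: part of the PRIMARY KEY, which implies NOT NULL → not nullable.
- name: part of the PRIMARY KEY, which implies NOT NULL → not nullable.
- sequence: UNIQUE does not imply NOT NULL → nullable.
- status: CHECK does not forbid NULL (a CHECK constraint passes when its expression is NULL) → nullable.
- carrier_id: part of the PRIMARY KEY, which implies NOT NULL → not nullable.
- lat: UNIQUE does not imply NOT NULL → nullable.

plate, fuel, priority, sequence, status, lat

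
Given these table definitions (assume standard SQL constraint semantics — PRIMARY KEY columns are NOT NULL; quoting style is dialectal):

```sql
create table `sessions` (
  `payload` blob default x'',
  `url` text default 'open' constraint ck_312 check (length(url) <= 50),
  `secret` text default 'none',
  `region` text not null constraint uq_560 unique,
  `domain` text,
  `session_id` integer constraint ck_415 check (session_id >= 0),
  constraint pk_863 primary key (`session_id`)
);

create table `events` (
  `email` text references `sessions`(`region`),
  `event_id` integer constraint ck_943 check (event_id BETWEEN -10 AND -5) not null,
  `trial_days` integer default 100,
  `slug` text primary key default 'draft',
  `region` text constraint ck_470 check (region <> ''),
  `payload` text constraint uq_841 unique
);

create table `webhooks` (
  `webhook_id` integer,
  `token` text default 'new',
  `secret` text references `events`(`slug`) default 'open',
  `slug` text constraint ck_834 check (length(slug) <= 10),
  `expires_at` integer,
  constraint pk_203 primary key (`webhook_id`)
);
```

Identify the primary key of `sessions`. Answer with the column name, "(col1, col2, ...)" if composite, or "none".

session_id

session_id is declared PRIMARY KEY as a table-level PRIMARY KEY clause.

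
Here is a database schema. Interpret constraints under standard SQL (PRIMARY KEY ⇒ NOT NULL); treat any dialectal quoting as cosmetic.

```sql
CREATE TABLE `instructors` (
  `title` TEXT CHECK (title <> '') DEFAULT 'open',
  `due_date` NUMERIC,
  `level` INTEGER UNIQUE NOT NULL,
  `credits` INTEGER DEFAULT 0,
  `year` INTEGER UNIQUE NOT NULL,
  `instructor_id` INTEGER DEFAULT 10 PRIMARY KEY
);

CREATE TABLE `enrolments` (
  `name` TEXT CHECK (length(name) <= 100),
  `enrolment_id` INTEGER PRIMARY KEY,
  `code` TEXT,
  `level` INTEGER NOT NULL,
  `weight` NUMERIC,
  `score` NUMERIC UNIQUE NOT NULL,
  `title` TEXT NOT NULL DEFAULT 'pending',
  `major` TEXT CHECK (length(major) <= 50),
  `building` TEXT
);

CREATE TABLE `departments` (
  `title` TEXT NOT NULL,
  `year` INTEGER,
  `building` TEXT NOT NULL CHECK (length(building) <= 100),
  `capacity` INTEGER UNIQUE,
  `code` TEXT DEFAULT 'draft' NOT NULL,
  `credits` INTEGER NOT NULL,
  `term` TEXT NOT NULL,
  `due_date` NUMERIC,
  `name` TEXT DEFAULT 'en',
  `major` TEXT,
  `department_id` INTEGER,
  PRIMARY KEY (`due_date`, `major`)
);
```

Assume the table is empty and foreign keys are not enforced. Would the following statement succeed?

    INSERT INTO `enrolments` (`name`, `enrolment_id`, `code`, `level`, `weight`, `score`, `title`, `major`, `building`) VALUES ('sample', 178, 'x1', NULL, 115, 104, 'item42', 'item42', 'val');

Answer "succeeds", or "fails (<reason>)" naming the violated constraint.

fails (NOT NULL on level)

level is explicitly set to NULL, but level is declared NOT NULL.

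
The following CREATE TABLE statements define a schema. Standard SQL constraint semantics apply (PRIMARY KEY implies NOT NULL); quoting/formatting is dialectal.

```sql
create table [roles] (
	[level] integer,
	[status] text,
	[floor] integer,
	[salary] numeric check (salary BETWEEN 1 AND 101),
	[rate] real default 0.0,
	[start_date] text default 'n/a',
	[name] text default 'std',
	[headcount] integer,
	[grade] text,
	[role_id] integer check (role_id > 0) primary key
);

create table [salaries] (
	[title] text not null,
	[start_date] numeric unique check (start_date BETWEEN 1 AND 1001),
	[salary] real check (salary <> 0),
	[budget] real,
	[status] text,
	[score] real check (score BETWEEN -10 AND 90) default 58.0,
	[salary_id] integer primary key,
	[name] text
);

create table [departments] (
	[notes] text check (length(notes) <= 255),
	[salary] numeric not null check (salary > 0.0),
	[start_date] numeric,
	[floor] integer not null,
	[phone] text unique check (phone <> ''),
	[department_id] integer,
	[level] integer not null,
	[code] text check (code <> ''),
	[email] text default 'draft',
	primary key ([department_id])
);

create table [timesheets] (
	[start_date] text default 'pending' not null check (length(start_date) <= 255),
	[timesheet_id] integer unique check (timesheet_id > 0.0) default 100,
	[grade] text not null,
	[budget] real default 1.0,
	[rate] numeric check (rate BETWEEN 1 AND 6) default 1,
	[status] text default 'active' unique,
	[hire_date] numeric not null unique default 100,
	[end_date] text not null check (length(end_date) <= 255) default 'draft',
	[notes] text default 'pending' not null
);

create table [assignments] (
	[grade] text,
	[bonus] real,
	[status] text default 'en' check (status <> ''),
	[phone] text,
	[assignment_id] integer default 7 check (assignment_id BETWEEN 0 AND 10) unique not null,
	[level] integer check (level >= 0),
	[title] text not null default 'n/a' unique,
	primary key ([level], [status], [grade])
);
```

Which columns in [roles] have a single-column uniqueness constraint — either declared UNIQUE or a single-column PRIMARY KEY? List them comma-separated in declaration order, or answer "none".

role_id

- level: no UNIQUE or single-column PK constraint.
- status: no UNIQUE or single-column PK constraint.
- floor: no UNIQUE or single-column PK constraint.
- salary: no UNIQUE or single-column PK constraint.
- rate: no UNIQUE or single-column PK constraint.
- start_date: no UNIQUE or single-column PK constraint.
- name: no UNIQUE or single-column PK constraint.
- headcount: no UNIQUE or single-column PK constraint.
- grade: no UNIQUE or single-column PK constraint.
- role_id: single-column PRIMARY KEY → unique.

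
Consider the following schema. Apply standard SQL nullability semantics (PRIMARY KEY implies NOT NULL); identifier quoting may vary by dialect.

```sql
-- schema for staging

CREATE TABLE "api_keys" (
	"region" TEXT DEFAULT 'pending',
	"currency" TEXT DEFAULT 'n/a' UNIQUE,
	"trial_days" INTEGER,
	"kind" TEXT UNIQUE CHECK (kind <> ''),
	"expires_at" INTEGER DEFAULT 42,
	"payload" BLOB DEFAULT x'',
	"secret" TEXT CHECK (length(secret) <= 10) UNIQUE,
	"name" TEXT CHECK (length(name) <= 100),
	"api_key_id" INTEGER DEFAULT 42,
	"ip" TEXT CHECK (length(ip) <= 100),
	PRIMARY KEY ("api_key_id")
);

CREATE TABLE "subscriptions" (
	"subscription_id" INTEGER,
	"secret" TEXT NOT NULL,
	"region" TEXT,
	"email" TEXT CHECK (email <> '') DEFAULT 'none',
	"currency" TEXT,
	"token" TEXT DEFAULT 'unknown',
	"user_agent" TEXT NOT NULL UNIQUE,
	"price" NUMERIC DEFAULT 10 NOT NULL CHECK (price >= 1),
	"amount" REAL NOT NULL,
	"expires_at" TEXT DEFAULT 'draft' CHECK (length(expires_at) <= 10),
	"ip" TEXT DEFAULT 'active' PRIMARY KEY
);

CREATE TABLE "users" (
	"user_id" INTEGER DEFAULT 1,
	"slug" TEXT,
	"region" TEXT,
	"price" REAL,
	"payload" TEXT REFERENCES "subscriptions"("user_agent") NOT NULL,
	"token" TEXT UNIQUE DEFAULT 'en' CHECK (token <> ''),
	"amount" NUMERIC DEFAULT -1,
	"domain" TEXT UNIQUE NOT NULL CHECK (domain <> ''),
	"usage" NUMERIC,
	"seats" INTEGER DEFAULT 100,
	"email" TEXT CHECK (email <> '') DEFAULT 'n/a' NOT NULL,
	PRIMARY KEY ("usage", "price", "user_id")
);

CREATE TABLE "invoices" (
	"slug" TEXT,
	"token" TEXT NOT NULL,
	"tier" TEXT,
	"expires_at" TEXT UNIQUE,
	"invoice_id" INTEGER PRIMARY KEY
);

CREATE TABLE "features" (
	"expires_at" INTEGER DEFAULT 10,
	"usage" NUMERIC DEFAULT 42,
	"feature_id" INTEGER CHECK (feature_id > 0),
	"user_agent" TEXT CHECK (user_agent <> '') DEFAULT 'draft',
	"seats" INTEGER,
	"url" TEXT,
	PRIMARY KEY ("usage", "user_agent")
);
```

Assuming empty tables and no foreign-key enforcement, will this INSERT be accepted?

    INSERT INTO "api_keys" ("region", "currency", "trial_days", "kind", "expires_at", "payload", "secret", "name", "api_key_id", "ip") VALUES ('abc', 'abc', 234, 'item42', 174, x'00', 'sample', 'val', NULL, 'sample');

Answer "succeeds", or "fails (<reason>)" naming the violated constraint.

api_key_id is explicitly set to NULL, but api_key_id is part of the PRIMARY KEY (implied NOT NULL).

fails (NOT NULL on api_key_id)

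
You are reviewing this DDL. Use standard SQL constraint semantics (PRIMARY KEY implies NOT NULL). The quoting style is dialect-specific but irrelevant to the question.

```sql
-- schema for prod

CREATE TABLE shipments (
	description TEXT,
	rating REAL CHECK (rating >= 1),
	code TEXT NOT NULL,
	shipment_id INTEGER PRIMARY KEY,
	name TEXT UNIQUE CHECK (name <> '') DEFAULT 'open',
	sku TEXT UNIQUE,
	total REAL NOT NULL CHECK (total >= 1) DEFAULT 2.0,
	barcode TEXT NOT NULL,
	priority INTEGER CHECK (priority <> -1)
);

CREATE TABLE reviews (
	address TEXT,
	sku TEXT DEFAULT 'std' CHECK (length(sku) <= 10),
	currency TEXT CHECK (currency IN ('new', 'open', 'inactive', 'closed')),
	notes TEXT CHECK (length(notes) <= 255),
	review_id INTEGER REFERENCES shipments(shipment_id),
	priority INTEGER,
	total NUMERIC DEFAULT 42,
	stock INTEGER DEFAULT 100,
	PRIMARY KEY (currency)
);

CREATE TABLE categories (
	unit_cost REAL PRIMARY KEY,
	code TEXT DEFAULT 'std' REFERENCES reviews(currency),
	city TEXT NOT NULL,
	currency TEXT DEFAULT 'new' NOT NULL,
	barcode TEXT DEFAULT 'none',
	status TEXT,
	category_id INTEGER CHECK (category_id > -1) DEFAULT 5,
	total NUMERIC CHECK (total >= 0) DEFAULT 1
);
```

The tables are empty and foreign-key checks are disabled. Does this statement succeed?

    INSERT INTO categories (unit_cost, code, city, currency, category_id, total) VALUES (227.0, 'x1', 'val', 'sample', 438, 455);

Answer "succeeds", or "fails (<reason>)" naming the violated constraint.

NOT NULL columns: city is supplied; currency is supplied; unit_cost is supplied.
CHECK constraints: 438 satisfies (category_id > -1); 455 satisfies (total >= 0).
No constraint is violated.

succeeds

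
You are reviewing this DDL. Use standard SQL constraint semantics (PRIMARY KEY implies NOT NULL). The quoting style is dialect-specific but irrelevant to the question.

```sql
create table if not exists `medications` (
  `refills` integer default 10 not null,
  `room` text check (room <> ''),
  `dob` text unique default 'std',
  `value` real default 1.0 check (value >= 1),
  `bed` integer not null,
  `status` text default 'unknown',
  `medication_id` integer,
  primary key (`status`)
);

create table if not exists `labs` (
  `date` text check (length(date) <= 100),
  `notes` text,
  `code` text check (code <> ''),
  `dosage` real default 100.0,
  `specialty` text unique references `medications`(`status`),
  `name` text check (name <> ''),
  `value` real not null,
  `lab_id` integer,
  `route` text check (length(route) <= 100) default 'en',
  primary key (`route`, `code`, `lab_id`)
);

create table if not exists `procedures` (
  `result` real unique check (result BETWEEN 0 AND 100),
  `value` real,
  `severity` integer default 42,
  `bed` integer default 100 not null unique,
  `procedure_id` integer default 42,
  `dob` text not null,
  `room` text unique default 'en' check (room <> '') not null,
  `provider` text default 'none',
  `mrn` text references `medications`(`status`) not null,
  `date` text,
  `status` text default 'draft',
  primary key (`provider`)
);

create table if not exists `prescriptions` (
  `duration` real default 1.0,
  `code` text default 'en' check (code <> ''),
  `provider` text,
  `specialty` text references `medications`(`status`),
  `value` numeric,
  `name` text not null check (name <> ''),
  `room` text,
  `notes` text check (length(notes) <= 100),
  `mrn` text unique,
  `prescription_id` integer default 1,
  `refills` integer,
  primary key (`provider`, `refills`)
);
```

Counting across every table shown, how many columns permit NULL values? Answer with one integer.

23

medications: 4 nullable (room, dob, value, medication_id — PK (status) and explicit NOT NULL columns excluded).
labs: 5 nullable (date, notes, dosage, specialty, name — PK (route, code, lab_id) and explicit NOT NULL columns excluded).
procedures: 6 nullable (result, value, severity, procedure_id, date, status — PK (provider) and explicit NOT NULL columns excluded).
prescriptions: 8 nullable (duration, code, specialty, value, room, notes, mrn, prescription_id — PK (provider, refills) and explicit NOT NULL columns excluded).
Total: 4 + 5 + 6 + 8 = 23.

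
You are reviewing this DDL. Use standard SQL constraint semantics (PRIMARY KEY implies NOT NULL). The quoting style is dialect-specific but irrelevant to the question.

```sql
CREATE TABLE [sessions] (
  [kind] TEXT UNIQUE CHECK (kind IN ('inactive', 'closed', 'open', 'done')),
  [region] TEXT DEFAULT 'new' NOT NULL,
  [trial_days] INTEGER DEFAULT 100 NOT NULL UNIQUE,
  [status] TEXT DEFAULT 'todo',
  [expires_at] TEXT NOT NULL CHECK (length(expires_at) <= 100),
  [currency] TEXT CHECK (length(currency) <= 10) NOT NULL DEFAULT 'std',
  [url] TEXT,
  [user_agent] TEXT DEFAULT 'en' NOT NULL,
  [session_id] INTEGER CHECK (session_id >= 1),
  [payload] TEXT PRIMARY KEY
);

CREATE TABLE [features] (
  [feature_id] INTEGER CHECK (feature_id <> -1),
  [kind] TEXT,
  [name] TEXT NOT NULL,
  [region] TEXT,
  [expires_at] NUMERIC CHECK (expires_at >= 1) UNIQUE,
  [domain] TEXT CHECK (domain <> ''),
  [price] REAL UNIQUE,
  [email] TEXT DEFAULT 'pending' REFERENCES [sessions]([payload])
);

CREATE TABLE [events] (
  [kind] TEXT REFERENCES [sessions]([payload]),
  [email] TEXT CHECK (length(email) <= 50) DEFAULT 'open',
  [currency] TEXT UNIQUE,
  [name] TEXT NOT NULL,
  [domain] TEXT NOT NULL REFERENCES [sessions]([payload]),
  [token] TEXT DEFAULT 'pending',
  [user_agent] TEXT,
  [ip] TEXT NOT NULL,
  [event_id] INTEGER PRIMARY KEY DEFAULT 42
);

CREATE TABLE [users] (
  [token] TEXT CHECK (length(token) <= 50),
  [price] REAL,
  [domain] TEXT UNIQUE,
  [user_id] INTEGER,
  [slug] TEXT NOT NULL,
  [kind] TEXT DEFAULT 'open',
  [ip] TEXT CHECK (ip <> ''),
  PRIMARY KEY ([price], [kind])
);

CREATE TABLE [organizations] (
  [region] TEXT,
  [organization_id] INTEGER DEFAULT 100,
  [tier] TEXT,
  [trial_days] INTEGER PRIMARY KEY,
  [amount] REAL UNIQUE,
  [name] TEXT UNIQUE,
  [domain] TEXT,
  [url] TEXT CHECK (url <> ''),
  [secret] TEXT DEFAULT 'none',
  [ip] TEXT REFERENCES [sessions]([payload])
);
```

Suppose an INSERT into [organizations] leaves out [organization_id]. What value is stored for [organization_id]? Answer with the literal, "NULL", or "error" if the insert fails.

organization_id has an explicit DEFAULT 100.
When the column is omitted from an INSERT, that default is used.

100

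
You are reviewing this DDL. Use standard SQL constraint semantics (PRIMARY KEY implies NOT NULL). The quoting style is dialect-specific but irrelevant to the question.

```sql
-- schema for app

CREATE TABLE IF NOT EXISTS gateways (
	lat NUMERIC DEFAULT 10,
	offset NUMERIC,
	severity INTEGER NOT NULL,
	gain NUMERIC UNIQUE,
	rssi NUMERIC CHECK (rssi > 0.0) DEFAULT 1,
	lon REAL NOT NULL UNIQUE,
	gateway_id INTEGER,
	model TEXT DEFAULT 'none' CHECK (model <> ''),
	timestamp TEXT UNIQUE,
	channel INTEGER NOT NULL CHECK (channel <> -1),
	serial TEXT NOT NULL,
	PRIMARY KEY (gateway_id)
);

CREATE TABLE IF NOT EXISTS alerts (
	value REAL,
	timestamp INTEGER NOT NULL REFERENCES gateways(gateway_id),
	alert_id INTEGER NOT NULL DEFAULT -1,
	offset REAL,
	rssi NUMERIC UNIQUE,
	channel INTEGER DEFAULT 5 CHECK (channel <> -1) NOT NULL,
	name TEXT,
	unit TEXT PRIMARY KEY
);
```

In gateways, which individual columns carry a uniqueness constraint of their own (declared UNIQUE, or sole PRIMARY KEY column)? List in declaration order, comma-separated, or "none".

- lat: no UNIQUE or single-column PK constraint.
- offset: no UNIQUE or single-column PK constraint.
- severity: no UNIQUE or single-column PK constraint.
- gain: declared UNIQUE → unique.
- rssi: no UNIQUE or single-column PK constraint.
- lon: declared UNIQUE → unique.
- gateway_id: single-column PRIMARY KEY → unique.
- model: no UNIQUE or single-column PK constraint.
- timestamp: declared UNIQUE → unique.
- channel: no UNIQUE or single-column PK constraint.
- serial: no UNIQUE or single-column PK constraint.

gain, lon, gateway_id, timestamp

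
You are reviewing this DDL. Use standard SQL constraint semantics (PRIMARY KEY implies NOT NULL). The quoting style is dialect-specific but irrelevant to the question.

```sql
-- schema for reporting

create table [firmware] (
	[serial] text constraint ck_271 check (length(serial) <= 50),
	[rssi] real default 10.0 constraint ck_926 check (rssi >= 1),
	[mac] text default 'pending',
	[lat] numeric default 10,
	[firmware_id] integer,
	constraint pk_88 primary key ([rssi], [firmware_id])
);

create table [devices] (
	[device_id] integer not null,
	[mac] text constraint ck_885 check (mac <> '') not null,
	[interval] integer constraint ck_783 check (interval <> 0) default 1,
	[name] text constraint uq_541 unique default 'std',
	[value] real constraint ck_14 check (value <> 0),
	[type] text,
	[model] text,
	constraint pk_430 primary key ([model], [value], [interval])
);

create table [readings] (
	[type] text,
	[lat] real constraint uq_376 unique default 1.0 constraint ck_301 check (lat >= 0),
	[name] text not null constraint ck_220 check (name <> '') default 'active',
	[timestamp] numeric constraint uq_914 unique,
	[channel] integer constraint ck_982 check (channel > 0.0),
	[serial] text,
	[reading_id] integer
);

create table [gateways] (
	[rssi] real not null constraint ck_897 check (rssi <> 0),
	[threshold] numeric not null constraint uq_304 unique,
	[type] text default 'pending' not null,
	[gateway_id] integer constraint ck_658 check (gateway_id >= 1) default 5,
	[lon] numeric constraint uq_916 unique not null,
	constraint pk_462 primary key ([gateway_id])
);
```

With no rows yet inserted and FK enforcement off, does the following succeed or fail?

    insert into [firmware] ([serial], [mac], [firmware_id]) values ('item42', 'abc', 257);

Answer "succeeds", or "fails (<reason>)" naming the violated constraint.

succeeds

NOT NULL columns: firmware_id is supplied; rssi defaults to 10.0.
CHECK constraints: 'item42' satisfies (length(serial) <= 50).
No constraint is violated.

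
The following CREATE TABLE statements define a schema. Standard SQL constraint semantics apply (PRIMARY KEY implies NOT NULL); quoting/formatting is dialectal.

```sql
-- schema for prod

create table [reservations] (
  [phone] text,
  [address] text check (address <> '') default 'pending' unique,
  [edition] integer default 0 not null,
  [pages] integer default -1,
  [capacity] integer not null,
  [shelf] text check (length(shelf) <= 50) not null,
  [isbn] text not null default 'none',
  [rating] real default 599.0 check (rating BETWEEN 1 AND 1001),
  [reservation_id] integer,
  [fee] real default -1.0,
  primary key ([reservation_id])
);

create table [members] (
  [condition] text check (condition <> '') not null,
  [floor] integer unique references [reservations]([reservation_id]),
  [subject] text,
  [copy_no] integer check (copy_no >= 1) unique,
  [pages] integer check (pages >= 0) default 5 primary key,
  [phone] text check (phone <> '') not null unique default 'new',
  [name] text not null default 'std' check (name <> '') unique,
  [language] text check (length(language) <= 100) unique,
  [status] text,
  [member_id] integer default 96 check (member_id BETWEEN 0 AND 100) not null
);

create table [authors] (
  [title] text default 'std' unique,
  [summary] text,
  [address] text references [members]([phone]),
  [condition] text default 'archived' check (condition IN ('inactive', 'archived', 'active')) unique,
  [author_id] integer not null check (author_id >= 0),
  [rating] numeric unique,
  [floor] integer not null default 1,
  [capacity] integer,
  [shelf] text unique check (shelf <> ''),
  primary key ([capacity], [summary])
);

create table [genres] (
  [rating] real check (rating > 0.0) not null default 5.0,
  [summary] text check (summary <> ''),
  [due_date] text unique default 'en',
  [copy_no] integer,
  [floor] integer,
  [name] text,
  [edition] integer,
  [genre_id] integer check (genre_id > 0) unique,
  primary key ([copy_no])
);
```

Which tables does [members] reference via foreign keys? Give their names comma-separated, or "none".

reservations

- floor REFERENCES reservations(reservation_id).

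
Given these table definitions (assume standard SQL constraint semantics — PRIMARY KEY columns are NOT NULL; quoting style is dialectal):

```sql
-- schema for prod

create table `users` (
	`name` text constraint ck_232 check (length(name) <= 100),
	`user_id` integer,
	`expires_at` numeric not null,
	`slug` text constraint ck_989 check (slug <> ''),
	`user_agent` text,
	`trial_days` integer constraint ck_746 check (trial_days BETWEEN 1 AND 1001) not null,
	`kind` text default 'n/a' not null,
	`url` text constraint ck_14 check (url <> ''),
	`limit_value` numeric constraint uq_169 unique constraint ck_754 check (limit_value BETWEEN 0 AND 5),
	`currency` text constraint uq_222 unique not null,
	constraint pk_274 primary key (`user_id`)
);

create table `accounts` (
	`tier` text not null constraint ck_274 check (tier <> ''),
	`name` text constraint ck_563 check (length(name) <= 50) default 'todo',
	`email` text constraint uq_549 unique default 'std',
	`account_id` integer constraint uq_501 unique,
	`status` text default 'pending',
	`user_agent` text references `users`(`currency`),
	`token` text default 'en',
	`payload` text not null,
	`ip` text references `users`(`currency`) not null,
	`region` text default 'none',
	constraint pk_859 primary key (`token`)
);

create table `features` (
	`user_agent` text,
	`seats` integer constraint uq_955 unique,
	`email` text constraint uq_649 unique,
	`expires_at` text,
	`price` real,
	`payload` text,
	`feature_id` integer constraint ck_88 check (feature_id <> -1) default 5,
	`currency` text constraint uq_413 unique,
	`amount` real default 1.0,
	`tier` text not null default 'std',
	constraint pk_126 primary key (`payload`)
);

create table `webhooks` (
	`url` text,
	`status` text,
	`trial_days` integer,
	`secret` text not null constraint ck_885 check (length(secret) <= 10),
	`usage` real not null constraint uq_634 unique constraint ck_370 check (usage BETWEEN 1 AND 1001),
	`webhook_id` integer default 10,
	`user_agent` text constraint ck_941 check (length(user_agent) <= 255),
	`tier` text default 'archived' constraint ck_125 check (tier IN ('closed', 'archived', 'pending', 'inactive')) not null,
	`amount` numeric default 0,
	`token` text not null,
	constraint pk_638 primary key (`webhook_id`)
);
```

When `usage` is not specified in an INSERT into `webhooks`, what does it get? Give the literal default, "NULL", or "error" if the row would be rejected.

error

usage has no DEFAULT clause.
Omitting it would insert NULL, but it is declared NOT NULL, so the INSERT fails.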